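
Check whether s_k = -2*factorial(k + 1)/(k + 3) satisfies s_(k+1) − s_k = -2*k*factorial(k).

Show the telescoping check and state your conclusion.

Invalid: residual 4*(k**2 + 3*k - 1)*factorial(k)/((k + 3)*(k + 4)) ≠ 0.

s_(k+1) = -2*factorial(k + 2)/(k + 4)
s_(k+1) − s_k = -2*(k**2 + 4*k + 2)*factorial(k + 1)/((k + 3)*(k + 4))
(s_(k+1) − s_k) − t_k = 4*(k**2 + 3*k - 1)*factorial(k)/((k + 3)*(k + 4))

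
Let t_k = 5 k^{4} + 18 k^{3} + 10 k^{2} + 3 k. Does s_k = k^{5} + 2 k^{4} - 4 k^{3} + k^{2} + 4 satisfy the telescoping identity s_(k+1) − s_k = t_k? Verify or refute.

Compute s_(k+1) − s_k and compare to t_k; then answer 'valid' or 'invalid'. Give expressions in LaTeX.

s_(k+1) = k**5 + 7*k**4 + 14*k**3 + 11*k**2 + 3*k + 4
s_(k+1) − s_k = k*(5*k**3 + 18*k**2 + 10*k + 3)
(s_(k+1) − s_k) − t_k = 0

Valid: the claim telescopes to t_k.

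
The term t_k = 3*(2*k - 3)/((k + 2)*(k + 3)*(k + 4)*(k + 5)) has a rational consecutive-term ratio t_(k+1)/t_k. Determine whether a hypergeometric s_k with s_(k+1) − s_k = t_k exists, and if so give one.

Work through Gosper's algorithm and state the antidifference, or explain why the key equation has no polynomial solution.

s_k = k*(-k**2 - 9*k - 98)/(24*(k + 2)*(k + 3)*(k + 4))

Step 1: r(k) = (k + 2)*(2*k - 1)/((k + 6)*(2*k - 3)).
Factor: A=k + 2; B=k + 6; C=k - 3/2.
Solve (k + 2)·f(k+1) − (k + 5)·f(k) = k - 3/2.
deg f ≤ 3 (via 1,1,1).
Solving with deg f ≤ 3: f(k) = -k*(k**2 + 9*k + 98)/144.
Get s_k = R·t_k = k*(-k**2 - 9*k - 98)/(24*(k + 2)*(k + 3)*(k + 4)) with R(k) = B(k−1)f(k)/C(k) = -k*(k + 5)*(k**2 + 9*k + 98)/(72*(2*k - 3)).
Δs = 3*(2*k - 3)/(k**4 + 14*k**3 + 71*k**2 + 154*k + 120), as required.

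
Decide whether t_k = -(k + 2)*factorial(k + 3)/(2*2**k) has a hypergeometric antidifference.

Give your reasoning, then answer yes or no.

Ratio r(k) = (k + 3)*(k + 4)/(2*(k + 2)).
Gosper form: A/B · C(k+1)/C(k) with A=k/2 + 2, B=1, C=k + 2.
Key eq: (k/2 + 2)·f(k+1) = (1)·f(k) + (k + 2).
d = 0 from the (1,0,1) case.
Coefficient equations give f(k) = 2.
Get s_k = R·t_k = -factorial(k + 3)/2**k with R(k) = B(k−1)f(k)/C(k) = 2/(k + 2).
Check: Δs_k = -(k + 2)*factorial(k + 3)/(2*2**k). ✓

Yes. s_k = -factorial(k + 3)/2**k.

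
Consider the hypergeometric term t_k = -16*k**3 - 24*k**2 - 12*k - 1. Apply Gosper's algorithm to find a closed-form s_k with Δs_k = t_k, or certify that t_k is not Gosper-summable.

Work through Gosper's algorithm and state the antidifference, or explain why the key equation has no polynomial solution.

r(k) = (16*k**3 + 72*k**2 + 108*k + 53)/(16*k**3 + 24*k**2 + 12*k + 1) after simplifying.
Take A(k)=1, B(k)=1, C(k)=k**3 + 3*k**2/2 + 3*k/4 + 1/16.
Solve (1)·f(k+1) − (1)·f(k) = k**3 + 3*k**2/2 + 3*k/4 + 1/16.
deg f ≤ 4 (via 0,0,3).
Match coefficients ⇒ f(k) = k*(4*k**3 - 2*k - 1)/16.
Then R = B(k−1)f/C = k*(4*k**3 - 2*k - 1)/(16*k**3 + 24*k**2 + 12*k + 1), so s_k = R(k)·t_k = k*(-4*k**3 + 2*k + 1).
Check: Δs_k = -16*k**3 - 24*k**2 - 12*k - 1. ✓

s_k = k*(-4*k**3 + 2*k + 1)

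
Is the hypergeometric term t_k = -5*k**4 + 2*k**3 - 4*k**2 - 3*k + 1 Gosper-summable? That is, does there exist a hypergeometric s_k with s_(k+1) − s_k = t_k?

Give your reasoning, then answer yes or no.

Yes. s_k = k*(-k**4 + 3*k**3 - 4*k**2 + k + 2).

The ratio is (5*k**4 + 18*k**3 + 28*k**2 + 25*k + 9)/(5*k**4 - 2*k**3 + 4*k**2 + 3*k - 1).
Take A(k)=1, B(k)=1, C(k)=k**4 - 2*k**3/5 + 4*k**2/5 + 3*k/5 - 1/5.
Solve (1)·f(k+1) − (1)·f(k) = k**4 - 2*k**3/5 + 4*k**2/5 + 3*k/5 - 1/5.
d = 5 from the (0,0,4) case.
Match coefficients ⇒ f(k) = k*(k**4 - 3*k**3 + 4*k**2 - k - 2)/5.
Get s_k = R·t_k = k*(-k**4 + 3*k**3 - 4*k**2 + k + 2) with R(k) = B(k−1)f(k)/C(k) = k*(k**4 - 3*k**3 + 4*k**2 - k - 2)/(5*k**4 - 2*k**3 + 4*k**2 + 3*k - 1).
s_(k+1) − s_k = -5*k**4 + 2*k**3 - 4*k**2 - 3*k + 1 = t_k.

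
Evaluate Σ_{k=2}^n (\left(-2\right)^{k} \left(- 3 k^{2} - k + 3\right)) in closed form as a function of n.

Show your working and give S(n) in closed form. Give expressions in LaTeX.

Step 1: r(k) = 2*(-k - 3*(k + 1)**2 + 2)/(3*k**2 + k - 3).
Factor: A=-2; B=1; C=k**2 + k/3 - 1.
Need (-2)·f(k+1) − (1)·f(k) = k**2 + k/3 - 1.
Degrees (0,0,2) ⇒ d ≤ 2.
A polynomial solution: f(k) = -(k**2 - k - 1)/3.
Then R = B(k−1)f/C = -(k**2 - k - 1)/(3*k**2 + k - 3), so s_k = R(k)·t_k = (-2)**k*(k**2 - k - 1).
Check: Δs_k = (-2)**k*(-3*k**2 - k + 3). ✓
Evaluate: s_(n+1) = (-2)**(n + 1)*(n**2 + n - 1); subtract s_(2) = 4 ⇒ S(n) = -2*(-2)**n*n**2 - 2*(-2)**n*n + 2*(-2)**n - 4.

S(n) = - 2 \left(-2\right)^{n} n^{2} - 2 \left(-2\right)^{n} n + 2 \left(-2\right)^{n} - 4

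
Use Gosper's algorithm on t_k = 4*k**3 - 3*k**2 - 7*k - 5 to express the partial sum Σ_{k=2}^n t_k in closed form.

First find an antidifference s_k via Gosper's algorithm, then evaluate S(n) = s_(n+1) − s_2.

Ratio r(k) = (4*k**3 + 9*k**2 - k - 11)/(4*k**3 - 3*k**2 - 7*k - 5).
A = 1, B = 1, C = k**3 - 3*k**2/4 - 7*k/4 - 5/4.
Need (1)·f(k+1) − (1)·f(k) = k**3 - 3*k**2/4 - 7*k/4 - 5/4.
deg f ≤ 4 (via 0,0,3).
A polynomial solution: f(k) = k*(k**3 - 3*k**2 - k - 2)/4.
Certificate R = B(k−1)f/C = k*(k**3 - 3*k**2 - k - 2)/(4*k**3 - 3*k**2 - 7*k - 5) gives s_k = k*(k**3 - 3*k**2 - k - 2).
Δs = 4*k**3 - 3*k**2 - 7*k - 5, as required.
Evaluate: s_(n+1) = n**4 + n**3 - 4*n**2 - 9*n - 5; subtract s_(2) = -16 ⇒ S(n) = n**4 + n**3 - 4*n**2 - 9*n + 11.

S(n) = n**4 + n**3 - 4*n**2 - 9*n + 11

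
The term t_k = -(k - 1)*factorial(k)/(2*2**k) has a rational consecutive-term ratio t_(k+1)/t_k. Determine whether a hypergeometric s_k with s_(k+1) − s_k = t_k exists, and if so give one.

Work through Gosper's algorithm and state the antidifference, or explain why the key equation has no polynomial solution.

s_k = -factorial(k)/2**k

Compute t_(k+1)/t_k: get k*(k + 1)/(2*(k - 1)).
Take A(k)=k/2 + 1/2, B(k)=1, C(k)=k - 1.
Set up (k/2 + 1/2)·f(k+1) − (1)·f(k) − (k - 1) = 0.
Degrees (1,0,1) ⇒ d ≤ 0.
Coefficient equations give f(k) = 2.
R(k) = B(k−1)·f(k)/C(k) = 2/(k - 1); s_k = R·t_k = -factorial(k)/2**k.
Verify: -(k - 1)*factorial(k)/(2*2**k) matches t_k.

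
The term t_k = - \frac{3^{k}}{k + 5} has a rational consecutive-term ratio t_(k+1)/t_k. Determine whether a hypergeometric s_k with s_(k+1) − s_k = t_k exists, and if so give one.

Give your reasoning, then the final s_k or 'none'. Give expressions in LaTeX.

Ratio r(k) = 3*(k + 5)/(k + 6).
A = 3*k + 15, B = k + 6, C = 1.
Key eq: (3*k + 15)·f(k+1) = (k + 5)·f(k) + (1).
Degrees (1,1,0) ⇒ d ≤ -1.
deg f ≤ -1 is impossible — no certificate.

none (Gosper's algorithm certifies no s_k)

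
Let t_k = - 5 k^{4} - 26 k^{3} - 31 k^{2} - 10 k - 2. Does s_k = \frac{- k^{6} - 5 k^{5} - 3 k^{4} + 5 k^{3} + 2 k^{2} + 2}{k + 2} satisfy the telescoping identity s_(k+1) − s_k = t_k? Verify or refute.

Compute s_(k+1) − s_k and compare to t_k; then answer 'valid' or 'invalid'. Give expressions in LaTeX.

s_(k+1) = k*(-k**5 - 11*k**4 - 43*k**3 - 77*k**2 - 66*k - 24)/(k + 3)
s_(k+1) − s_k = (-5*k**6 - 47*k**5 - 159*k**4 - 237*k**3 - 162*k**2 - 50*k - 6)/(k**2 + 5*k + 6)
(s_(k+1) − s_k) − t_k = 2*(2*k**5 + 16*k**4 + 42*k**3 + 38*k**2 + 10*k + 3)/(k**2 + 5*k + 6)

Invalid: residual \frac{2 \left(2 k^{5} + 16 k^{4} + 42 k^{3} + 38 k^{2} + 10 k + 3\right)}{k^{2} + 5 k + 6} ≠ 0.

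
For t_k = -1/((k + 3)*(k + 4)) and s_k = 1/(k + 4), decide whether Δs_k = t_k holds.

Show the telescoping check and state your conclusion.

Invalid: residual 2/(k**3 + 12*k**2 + 47*k + 60) ≠ 0.

s_(k+1) = 1/(k + 5)
s_(k+1) − s_k = -1/((k + 4)*(k + 5))
(s_(k+1) − s_k) − t_k = 2/(k**3 + 12*k**2 + 47*k + 60)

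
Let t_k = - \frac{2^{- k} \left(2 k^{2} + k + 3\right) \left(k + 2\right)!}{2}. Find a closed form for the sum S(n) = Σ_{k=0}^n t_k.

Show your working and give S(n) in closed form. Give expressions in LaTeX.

S(n) = -6 - 2^{- n} n \left(n + 3\right)! + \frac{2^{- n} \left(n + 3\right)!}{2}

Compute t_(k+1)/t_k: get (k + 3)*(k + 2*(k + 1)**2 + 4)/(2*(2*k**2 + k + 3)).
Take A(k)=k/2 + 3/2, B(k)=1, C(k)=k**2 + k/2 + 3/2.
f must satisfy (k/2 + 3/2)·f(k+1) − (1)·f(k) = k**2 + k/2 + 3/2.
Bound: deg f ≤ 1.
Coefficient equations give f(k) = 2*k - 3.
So s_k = (B(k−1)f/C)·t_k = (2*(2*k - 3)/(2*k**2 + k + 3))·t_k = -(2*k - 3)*factorial(k + 2)/2**k.
s_(k+1) − s_k = -(2*k**2 + k + 3)*factorial(k + 2)/(2*2**k) = t_k.
Σ_(k=0)^n t_k = s_(n+1) − s_(0) = (-2**(-n - 1)*(2*n - 1)*factorial(n + 3)) − (6), i.e. -6 - n*factorial(n + 3)/2**n + factorial(n + 3)/(2*2**n).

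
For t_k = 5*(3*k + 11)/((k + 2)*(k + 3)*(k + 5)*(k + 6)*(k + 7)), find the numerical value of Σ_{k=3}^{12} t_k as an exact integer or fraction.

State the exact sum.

Σ = 53/4104

Step 1: r(k) = (k + 2)*(k + 5)*(3*k + 14)/((k + 4)*(k + 8)*(3*k + 11)).
Factor: A=k + 2; B=k + 8; C=k**2 + 23*k/3 + 44/3.
Set up (k + 2)·f(k+1) − (k + 7)·f(k) − (k**2 + 23*k/3 + 44/3) = 0.
Degrees (1,1,2) ⇒ d ≤ 5.
A polynomial solution: f(k) = k*(k + 3)*(k + 4)*(k**2 + 13*k + 52)/180.
R(k) = B(k−1)·f(k)/C(k) = k*(k + 3)*(k + 7)*(k**2 + 13*k + 52)/(60*(3*k + 11)); s_k = R·t_k = k*(k**2 + 13*k + 52)/(12*(k**3 + 13*k**2 + 52*k + 60)).
Verify: 5*(3*k + 11)/(k**5 + 23*k**4 + 203*k**3 + 853*k**2 + 1692*k + 1260) matches t_k.
Σ_(k=3)^(12) t_k = s_(13) − s_(3) = 169/2052 − (5/72) = 53/4104.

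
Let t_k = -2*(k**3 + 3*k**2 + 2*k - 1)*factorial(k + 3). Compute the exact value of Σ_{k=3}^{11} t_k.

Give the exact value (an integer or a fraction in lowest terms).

Σ = -316457197050240

Ratio r(k) = (k**4 + 10*k**3 + 35*k**2 + 49*k + 20)/(k**3 + 3*k**2 + 2*k - 1).
Normal form (A,B,C) = (k + 4, 1, k**3 + 3*k**2 + 2*k - 1).
Key eq: (k + 4)·f(k+1) = (1)·f(k) + (k**3 + 3*k**2 + 2*k - 1).
Degrees (1,0,3) ⇒ d ≤ 2.
Solve for f: f(k) = (k - 1)**2 (degree 2 ≤ 2).
Get s_k = R·t_k = -2*(k - 1)**2*factorial(k + 3) with R(k) = B(k−1)f(k)/C(k) = (k - 1)**2/(k**3 + 3*k**2 + 2*k - 1).
Δs = -2*(k**3 + 3*k**2 + 2*k - 1)*factorial(k + 3), as required.
Sum = s_(12) − s_(3); s_(12) = -316457197056000, s_(3) = -5760 ⇒ -316457197050240.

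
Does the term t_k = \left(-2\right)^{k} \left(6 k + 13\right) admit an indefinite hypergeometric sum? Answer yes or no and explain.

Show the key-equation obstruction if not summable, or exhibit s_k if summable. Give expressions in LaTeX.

Compute t_(k+1)/t_k: get 2*(-6*k - 19)/(6*k + 13).
Take A(k)=-2, B(k)=1, C(k)=k + 13/6.
Need (-2)·f(k+1) − (1)·f(k) = k + 13/6.
From deg A=0, deg B=0, deg C=1: d=1.
Coefficient equations give f(k) = -(2*k + 3)/6.
Get s_k = R·t_k = (-2)**k*(-2*k - 3) with R(k) = B(k−1)f(k)/C(k) = -(2*k + 3)/(6*k + 13).
Δs = (-2)**k*(6*k + 13), as required.

Yes. s_k = \left(-2\right)^{k} \left(- 2 k - 3\right).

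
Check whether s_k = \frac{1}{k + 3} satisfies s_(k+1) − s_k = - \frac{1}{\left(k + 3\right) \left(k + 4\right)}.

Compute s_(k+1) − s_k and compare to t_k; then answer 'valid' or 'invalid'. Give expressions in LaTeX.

s_(k+1) = 1/(k + 4)
s_(k+1) − s_k = -1/((k + 3)*(k + 4))
(s_(k+1) − s_k) − t_k = 0

valid (s_(k+1) − s_k reduces to t_k)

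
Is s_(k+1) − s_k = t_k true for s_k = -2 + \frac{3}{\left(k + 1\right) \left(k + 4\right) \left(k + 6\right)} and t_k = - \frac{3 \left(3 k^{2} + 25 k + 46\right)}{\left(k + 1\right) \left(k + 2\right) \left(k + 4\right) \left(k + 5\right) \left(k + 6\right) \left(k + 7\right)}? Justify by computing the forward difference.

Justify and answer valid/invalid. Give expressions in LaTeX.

s_(k+1) = -2 + 3/((k + 2)*(k + 5)*(k + 7))
s_(k+1) − s_k = 3/((k + 2)*(k + 5)*(k + 7)) - 3/((k + 1)*(k + 4)*(k + 6))
(s_(k+1) − s_k) − t_k = 0

valid; difference matches t_k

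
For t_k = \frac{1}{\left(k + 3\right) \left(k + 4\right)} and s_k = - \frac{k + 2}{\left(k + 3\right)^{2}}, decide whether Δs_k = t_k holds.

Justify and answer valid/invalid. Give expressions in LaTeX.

s_(k+1) = (-k - 3)/(k + 4)**2
s_(k+1) − s_k = ((k + 2)*(k + 4)**2 - (k + 3)**3)/((k + 3)**2*(k + 4)**2)
(s_(k+1) − s_k) − t_k = (-2*k - 7)/(k**4 + 14*k**3 + 73*k**2 + 168*k + 144)

Invalid: residual \frac{- 2 k - 7}{k^{4} + 14 k^{3} + 73 k^{2} + 168 k + 144} ≠ 0.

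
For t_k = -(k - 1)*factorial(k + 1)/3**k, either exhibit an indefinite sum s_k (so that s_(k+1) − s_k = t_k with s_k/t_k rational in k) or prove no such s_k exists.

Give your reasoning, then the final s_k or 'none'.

s_k = -3**(1 - k)*factorial(k + 1)

Step 1: r(k) = k*(k + 2)/(3*(k - 1)).
A = k/3 + 2/3, B = 1, C = k - 1.
f must satisfy (k/3 + 2/3)·f(k+1) − (1)·f(k) = k - 1.
d = 0 from the (1,0,1) case.
Coefficient equations give f(k) = 3.
Certificate R = B(k−1)f/C = 3/(k - 1) gives s_k = -3**(1 - k)*factorial(k + 1).
Check: Δs_k = -(k - 1)*factorial(k + 1)/3**k. ✓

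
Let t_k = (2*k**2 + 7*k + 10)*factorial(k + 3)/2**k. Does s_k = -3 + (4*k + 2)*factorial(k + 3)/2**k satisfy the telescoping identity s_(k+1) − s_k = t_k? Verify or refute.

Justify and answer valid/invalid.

s_(k+1) = 2**(-k - 1)*(4*k + 6)*factorial(k + 4) - 3
s_(k+1) − s_k = (2*k**2 + 7*k + 10)*factorial(k + 3)/2**k
(s_(k+1) − s_k) − t_k = 0

valid (s_(k+1) − s_k reduces to t_k)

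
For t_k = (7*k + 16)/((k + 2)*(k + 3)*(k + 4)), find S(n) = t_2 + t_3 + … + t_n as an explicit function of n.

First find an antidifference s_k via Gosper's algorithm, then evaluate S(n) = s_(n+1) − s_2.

S(n) = (29*n**2 + 63*n - 92)/(20*(n**2 + 7*n + 12))

r(k) = (k + 2)*(7*k + 23)/((k + 5)*(7*k + 16)) after simplifying.
Take A(k)=k + 2, B(k)=k + 5, C(k)=k + 16/7.
Key eq: (k + 2)·f(k+1) = (k + 4)·f(k) + (k + 16/7).
Degrees (1,1,1) ⇒ d ≤ 2.
Solve for f: f(k) = k*(5*k + 11)/14 (degree 2 ≤ 2).
R(k) = B(k−1)·f(k)/C(k) = k*(k + 4)*(5*k + 11)/(2*(7*k + 16)); s_k = R·t_k = k*(5*k + 11)/(2*(k + 2)*(k + 3)).
Verify: (7*k + 16)/(k**3 + 9*k**2 + 26*k + 24) matches t_k.
Σ_(k=2)^n t_k = s_(n+1) − s_(2) = ((5*n**2 + 21*n + 16)/(2*(n**2 + 7*n + 12))) − (21/20), i.e. (29*n**2 + 63*n - 92)/(20*(n**2 + 7*n + 12)).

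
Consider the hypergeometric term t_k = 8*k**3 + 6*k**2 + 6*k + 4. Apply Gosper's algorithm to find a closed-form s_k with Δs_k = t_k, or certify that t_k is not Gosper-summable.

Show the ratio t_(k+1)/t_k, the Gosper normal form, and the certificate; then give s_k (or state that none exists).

s_k = 2*k*(k**3 - k**2 + k + 1)

t_(k+1)/t_k = (4*k**3 + 15*k**2 + 21*k + 12)/(4*k**3 + 3*k**2 + 3*k + 2).
Normal form (A,B,C) = (1, 1, k**3 + 3*k**2/4 + 3*k/4 + 1/2).
Set up (1)·f(k+1) − (1)·f(k) − (k**3 + 3*k**2/4 + 3*k/4 + 1/2) = 0.
deg f ≤ 4 (via 0,0,3).
Match coefficients ⇒ f(k) = k*(k**3 - k**2 + k + 1)/4.
Get s_k = R·t_k = 2*k*(k**3 - k**2 + k + 1) with R(k) = B(k−1)f(k)/C(k) = k*(k**3 - k**2 + k + 1)/(4*k**3 + 3*k**2 + 3*k + 2).
Verify: 8*k**3 + 6*k**2 + 6*k + 4 matches t_k.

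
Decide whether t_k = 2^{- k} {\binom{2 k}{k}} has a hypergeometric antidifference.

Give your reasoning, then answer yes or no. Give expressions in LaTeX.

t_(k+1)/t_k = (2*k + 1)/(k + 1).
Factor: A=2*k + 1; B=k + 1; C=1.
Solve (2*k + 1)·f(k+1) − (k)·f(k) = 1.
deg f ≤ -1 (via 1,1,0).
Bound -1 < 0, so the key equation has no polynomial solution.

No. Not Gosper-summable.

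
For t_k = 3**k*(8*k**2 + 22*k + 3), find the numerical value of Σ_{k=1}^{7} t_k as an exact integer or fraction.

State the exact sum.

Σ = 1607445

Compute t_(k+1)/t_k: get 3*(8*k**2 + 38*k + 33)/(8*k**2 + 22*k + 3).
Factor: A=3; B=1; C=k**2 + 11*k/4 + 3/8.
Key eq: (3)·f(k+1) = (1)·f(k) + (k**2 + 11*k/4 + 3/8).
d = 2 from the (0,0,2) case.
Solving with deg f ≤ 2: f(k) = (k - 1)*(4*k + 3)/8.
Then R = B(k−1)f/C = (k - 1)*(4*k + 3)/(8*k**2 + 22*k + 3), so s_k = R(k)·t_k = 3**k*(4*k**2 - k - 3).
s_(k+1) − s_k = 3**k*(8*k**2 + 22*k + 3) = t_k.
Evaluate s at k=8 and k=1: 1607445 and 0; difference 1607445.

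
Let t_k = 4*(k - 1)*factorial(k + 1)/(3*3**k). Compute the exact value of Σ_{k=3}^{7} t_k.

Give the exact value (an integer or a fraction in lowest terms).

t_(k+1)/t_k = k*(k + 2)/(3*(k - 1)).
Factor: A=k/3 + 2/3; B=1; C=k - 1.
Need (k/3 + 2/3)·f(k+1) − (1)·f(k) = k - 1.
Degrees (1,0,1) ⇒ d ≤ 0.
Match coefficients ⇒ f(k) = 3.
So s_k = (B(k−1)f/C)·t_k = (3/(k - 1))·t_k = 4*factorial(k + 1)/3**k.
Δs = 4*(k - 1)*factorial(k + 1)/(3*3**k), as required.
Sum = s_(8) − s_(3); s_(8) = 17920/81, s_(3) = 32/9 ⇒ 17632/81.

Σ = 17632/81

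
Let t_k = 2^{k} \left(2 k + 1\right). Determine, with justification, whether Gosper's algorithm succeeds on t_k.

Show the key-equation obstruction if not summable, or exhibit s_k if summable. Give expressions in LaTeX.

Yes. s_k = 2^{k} \left(2 k - 3\right).

Step 1: r(k) = 2*(2*k + 3)/(2*k + 1).
Take A(k)=2, B(k)=1, C(k)=k + 1/2.
Set up (2)·f(k+1) − (1)·f(k) − (k + 1/2) = 0.
deg f ≤ 1 (via 0,0,1).
Solve for f: f(k) = (2*k - 3)/2 (degree 1 ≤ 1).
Then R = B(k−1)f/C = (2*k - 3)/(2*k + 1), so s_k = R(k)·t_k = 2**k*(2*k - 3).
Verify: 2**k*(2*k + 1) matches t_k.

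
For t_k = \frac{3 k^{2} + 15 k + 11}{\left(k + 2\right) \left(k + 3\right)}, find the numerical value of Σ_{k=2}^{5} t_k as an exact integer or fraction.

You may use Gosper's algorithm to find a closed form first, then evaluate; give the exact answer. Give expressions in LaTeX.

t_(k+1)/t_k = (k + 2)*(15*k + 3*(k + 1)**2 + 26)/((k + 4)*(3*k**2 + 15*k + 11)).
Factor: A=k + 2; B=k + 4; C=k**2 + 5*k + 11/3.
Key eq: (k + 2)·f(k+1) = (k + 3)·f(k) + (k**2 + 5*k + 11/3).
From deg A=1, deg B=1, deg C=2: d=2.
Coefficient equations give f(k) = k*(6*k + 5)/6.
Certificate R = B(k−1)f/C = k*(k + 3)*(6*k + 5)/(2*(3*k**2 + 15*k + 11)) gives s_k = k*(6*k + 5)/(2*(k + 2)).
Verify: (3*k**2 + 15*k + 11)/(k**2 + 5*k + 6) matches t_k.
Σ_(k=2)^(5) t_k = s_(6) − s_(2) = 123/8 − (17/4) = 89/8.

Σ = 89/8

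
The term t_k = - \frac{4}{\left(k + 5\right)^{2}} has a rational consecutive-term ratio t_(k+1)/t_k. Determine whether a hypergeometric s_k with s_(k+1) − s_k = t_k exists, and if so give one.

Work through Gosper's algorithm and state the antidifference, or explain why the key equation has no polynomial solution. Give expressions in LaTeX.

none (Gosper's algorithm certifies no s_k)

r(k) = (k + 5)**2/(k + 6)**2 after simplifying.
Gosper form: A/B · C(k+1)/C(k) with A=k**2 + 10*k + 25, B=k**2 + 12*k + 36, C=1.
f must satisfy (k**2 + 10*k + 25)·f(k+1) − (k**2 + 10*k + 25)·f(k) = 1.
Bound: deg f ≤ 0.
f = c0 ⇒ A·f(k+1) − B(k−1)·f(k) − C = -1. The system {-1 = 0} is inconsistent; no antidifference.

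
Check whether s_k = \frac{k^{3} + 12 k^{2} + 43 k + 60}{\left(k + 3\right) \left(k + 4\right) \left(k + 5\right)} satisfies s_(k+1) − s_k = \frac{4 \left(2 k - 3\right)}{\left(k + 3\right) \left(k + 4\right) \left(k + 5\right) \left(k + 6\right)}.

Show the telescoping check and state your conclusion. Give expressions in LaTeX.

s_(k+1) = (43*k + (k + 1)**3 + 12*(k + 1)**2 + 103)/((k + 4)*(k + 5)*(k + 6))
s_(k+1) − s_k = 4*(2*k - 3)/(k**4 + 18*k**3 + 119*k**2 + 342*k + 360)
(s_(k+1) − s_k) − t_k = 0

Valid — Δs_k = t_k.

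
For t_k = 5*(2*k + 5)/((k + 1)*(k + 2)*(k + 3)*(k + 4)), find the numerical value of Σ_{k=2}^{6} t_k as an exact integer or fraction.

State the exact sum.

Σ = 13/48

Compute t_(k+1)/t_k: get (k + 1)*(2*k + 7)/((k + 5)*(2*k + 5)).
So A=k + 1 and B=k + 5, with C=k + 5/2.
Solve (k + 1)·f(k+1) − (k + 4)·f(k) = k + 5/2.
d = 3 from the (1,1,1) case.
Solving with deg f ≤ 3: f(k) = k*(k + 2)*(k + 4)/6.
Then R = B(k−1)f/C = k*(k + 2)*(k + 4)**2/(3*(2*k + 5)), so s_k = R(k)·t_k = 5*k*(k + 4)/(3*(k**2 + 4*k + 3)).
Δs = 5*(2*k + 5)/(k**4 + 10*k**3 + 35*k**2 + 50*k + 24), as required.
Telescoping: Σ = s_(7) − s_(2) = 77/48 − (4/3) = 13/48.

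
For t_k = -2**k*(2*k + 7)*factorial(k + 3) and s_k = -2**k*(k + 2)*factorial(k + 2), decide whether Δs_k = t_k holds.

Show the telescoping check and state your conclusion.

s_(k+1) = -2**(k + 1)*(k + 3)*factorial(k + 3)
s_(k+1) − s_k = -2**k*(2*k**2 + 11*k + 16)*factorial(k + 2)
(s_(k+1) − s_k) − t_k = 2**k*(2*k + 5)*factorial(k + 2)

Invalid: residual 2**k*(2*k + 5)*factorial(k + 2) ≠ 0.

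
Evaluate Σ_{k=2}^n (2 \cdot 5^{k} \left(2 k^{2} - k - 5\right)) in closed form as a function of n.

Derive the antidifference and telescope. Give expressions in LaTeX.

Step 1: r(k) = 5*(2*k**2 + 3*k - 4)/(2*k**2 - k - 5).
So A=5 and B=1, with C=k**2 - k/2 - 5/2.
f must satisfy (5)·f(k+1) − (1)·f(k) = k**2 - k/2 - 5/2.
Bound: deg f ≤ 2.
A polynomial solution: f(k) = k*(k - 3)/4.
Get s_k = R·t_k = 5**k*k*(k - 3) with R(k) = B(k−1)f(k)/C(k) = k*(k - 3)/(2*(2*k**2 - k - 5)).
s_(k+1) − s_k = 2*5**k*(2*k**2 - k - 5) = t_k.
Σ_(k=2)^n t_k = s_(n+1) − s_(2) = (5**(n + 1)*(n**2 - n - 2)) − (-50), i.e. 5*5**n*n**2 - 5*5**n*n - 10*5**n + 50.

S(n) = 5 \cdot 5^{n} n^{2} - 5 \cdot 5^{n} n - 10 \cdot 5^{n} + 50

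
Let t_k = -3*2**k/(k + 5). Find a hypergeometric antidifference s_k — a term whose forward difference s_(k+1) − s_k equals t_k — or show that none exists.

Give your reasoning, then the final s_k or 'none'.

Compute t_(k+1)/t_k: get 2*(k + 5)/(k + 6).
Gosper form: A/B · C(k+1)/C(k) with A=2*k + 10, B=k + 6, C=1.
Need (2*k + 10)·f(k+1) − (k + 5)·f(k) = 1.
Bound: deg f ≤ -1.
Bound -1 < 0, so the key equation has no polynomial solution.

none — t_k is not Gosper-summable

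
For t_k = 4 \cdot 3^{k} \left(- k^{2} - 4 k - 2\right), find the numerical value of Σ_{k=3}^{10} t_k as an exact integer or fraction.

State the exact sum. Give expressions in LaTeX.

Ratio r(k) = 3*(k**2 + 6*k + 7)/(k**2 + 4*k + 2).
Take A(k)=3, B(k)=1, C(k)=k**2 + 4*k + 2.
Key eq: (3)·f(k+1) = (1)·f(k) + (k**2 + 4*k + 2).
Bound: deg f ≤ 2.
Match coefficients ⇒ f(k) = (k**2 + k - 1)/2.
Then R = B(k−1)f/C = (k**2 + k - 1)/(2*(k**2 + 4*k + 2)), so s_k = R(k)·t_k = 2*3**k*(-k**2 - k + 1).
Verify: 4*3**k*(-k**2 - 4*k - 2) matches t_k.
Sum = s_(11) − s_(3); s_(11) = -46412514, s_(3) = -594 ⇒ -46411920.

Σ = -46411920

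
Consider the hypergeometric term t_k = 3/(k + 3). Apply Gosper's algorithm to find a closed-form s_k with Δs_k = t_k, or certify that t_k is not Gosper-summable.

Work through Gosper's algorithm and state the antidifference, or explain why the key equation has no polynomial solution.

none (Gosper's algorithm certifies no s_k)

Ratio r(k) = (k + 3)/(k + 4).
Take A(k)=k + 3, B(k)=k + 4, C(k)=1.
f must satisfy (k + 3)·f(k+1) − (k + 3)·f(k) = 1.
From deg A=1, deg B=1, deg C=0: d=0.
f = c0 ⇒ A·f(k+1) − B(k−1)·f(k) − C = -1. The system {-1 = 0} is inconsistent; no antidifference.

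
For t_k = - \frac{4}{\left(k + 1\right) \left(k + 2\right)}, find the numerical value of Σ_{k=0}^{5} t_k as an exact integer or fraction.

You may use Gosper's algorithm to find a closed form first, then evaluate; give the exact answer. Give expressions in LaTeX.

Ratio r(k) = (k + 1)/(k + 3).
A = k + 1, B = k + 3, C = 1.
Need (k + 1)·f(k+1) − (k + 2)·f(k) = 1.
d = 1 from the (1,1,0) case.
Solving with deg f ≤ 1: f(k) = k.
R(k) = B(k−1)·f(k)/C(k) = k*(k + 2); s_k = R·t_k = -4*k/(k + 1).
s_(k+1) − s_k = -4/(k**2 + 3*k + 2) = t_k.
Evaluate s at k=6 and k=0: -24/7 and 0; difference -24/7.

Σ = -24/7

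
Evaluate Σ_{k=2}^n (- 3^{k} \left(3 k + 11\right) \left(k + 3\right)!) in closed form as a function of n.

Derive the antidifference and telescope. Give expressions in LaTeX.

S(n) = - 3 \cdot 3^{n} \left(n + 4\right)! + 1080

r(k) = 3*(k + 4)*(3*k + 14)/(3*k + 11) after simplifying.
Take A(k)=3*k + 12, B(k)=1, C(k)=k + 11/3.
f must satisfy (3*k + 12)·f(k+1) − (1)·f(k) = k + 11/3.
Bound: deg f ≤ 0.
Coefficient equations give f(k) = 1/3.
R(k) = B(k−1)·f(k)/C(k) = 1/(3*k + 11); s_k = R·t_k = -3**k*factorial(k + 3).
s_(k+1) − s_k = -3**k*(3*k + 11)*factorial(k + 3) = t_k.
Telescope: S(n) = s_(n+1) − s_(2) = -3**(n + 1)*factorial(n + 4) − (-1080) = -3*3**n*factorial(n + 4) + 1080.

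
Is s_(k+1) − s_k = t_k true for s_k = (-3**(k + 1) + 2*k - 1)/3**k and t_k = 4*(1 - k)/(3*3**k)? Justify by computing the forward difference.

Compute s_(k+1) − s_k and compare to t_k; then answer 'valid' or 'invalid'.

Valid — Δs_k = t_k.

s_(k+1) = (-9*3**k + 2*k + 1)/(3*3**k)
s_(k+1) − s_k = 4*(1 - k)/(3*3**k)
(s_(k+1) − s_k) − t_k = 0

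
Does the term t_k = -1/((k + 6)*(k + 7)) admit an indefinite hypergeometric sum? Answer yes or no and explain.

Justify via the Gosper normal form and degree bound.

The ratio is (k + 6)/(k + 8).
Gosper form: A/B · C(k+1)/C(k) with A=k + 6, B=k + 8, C=1.
Solve (k + 6)·f(k+1) − (k + 7)·f(k) = 1.
Bound: deg f ≤ 1.
Solve for f: f(k) = k/6 (degree 1 ≤ 1).
Get s_k = R·t_k = -k/(6*k + 36) with R(k) = B(k−1)f(k)/C(k) = k*(k + 7)/6.
Check: Δs_k = -1/(k**2 + 13*k + 42). ✓

Yes. s_k = -k/(6*k + 36).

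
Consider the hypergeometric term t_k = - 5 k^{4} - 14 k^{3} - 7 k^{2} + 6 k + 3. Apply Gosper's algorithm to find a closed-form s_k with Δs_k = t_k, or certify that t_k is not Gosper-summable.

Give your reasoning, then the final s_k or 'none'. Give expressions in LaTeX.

Step 1: r(k) = (5*k**4 + 34*k**3 + 79*k**2 + 70*k + 17)/(5*k**4 + 14*k**3 + 7*k**2 - 6*k - 3).
Normal form (A,B,C) = (1, 1, k**4 + 14*k**3/5 + 7*k**2/5 - 6*k/5 - 3/5).
f must satisfy (1)·f(k+1) − (1)·f(k) = k**4 + 14*k**3/5 + 7*k**2/5 - 6*k/5 - 3/5.
Bound: deg f ≤ 5.
Solving with deg f ≤ 5: f(k) = k*(k**4 + k**3 - 3*k**2 - 3*k + 1)/5.
Get s_k = R·t_k = k*(-k**4 - k**3 + 3*k**2 + 3*k - 1) with R(k) = B(k−1)f(k)/C(k) = k*(k**4 + k**3 - 3*k**2 - 3*k + 1)/((k**2 + k - 1)*(5*k**2 + 9*k + 3)).
s_(k+1) − s_k = -5*k**4 - 14*k**3 - 7*k**2 + 6*k + 3 = t_k.

s_k = k \left(- k^{4} - k^{3} + 3 k^{2} + 3 k - 1\right)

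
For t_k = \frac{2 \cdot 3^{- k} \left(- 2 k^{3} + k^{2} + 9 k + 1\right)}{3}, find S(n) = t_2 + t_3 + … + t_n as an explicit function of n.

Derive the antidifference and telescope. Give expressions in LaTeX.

S(n) = 3^{- n - 1} \left(- 5 \cdot 3^{n} + 2 n^{3} + 8 n^{2} + 6 n - 1\right)

The ratio is (2*k**3 + 5*k**2 - 5*k - 9)/(3*(2*k**3 - k**2 - 9*k - 1)).
Take A(k)=1/3, B(k)=1, C(k)=k**3 - k**2/2 - 9*k/2 - 1/2.
Set up (1/3)·f(k+1) − (1)·f(k) − (k**3 - k**2/2 - 9*k/2 - 1/2) = 0.
From deg A=0, deg B=0, deg C=3: d=3.
Solving with deg f ≤ 3: f(k) = -3*(2*k**3 + 2*k**2 - 4*k - 1)/4.
So s_k = (B(k−1)f/C)·t_k = (-3*(2*k**3 + 2*k**2 - 4*k - 1)/(2*(2*k**3 - k**2 - 9*k - 1)))·t_k = (2*k**3 + 2*k**2 - 4*k - 1)/3**k.
Verify: 2*(-2*k**3 + k**2 + 9*k + 1)/(3*3**k) matches t_k.
s_(n+1) = 3**(-n - 1)*(2*n**3 + 8*n**2 + 6*n - 1) and s_(2) = 5/3, so S(n) = 3**(-n - 1)*(-5*3**n + 2*n**3 + 8*n**2 + 6*n - 1).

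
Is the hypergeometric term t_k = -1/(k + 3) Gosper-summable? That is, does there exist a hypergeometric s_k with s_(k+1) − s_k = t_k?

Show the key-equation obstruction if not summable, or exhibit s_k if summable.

Compute t_(k+1)/t_k: get (k + 3)/(k + 4).
Gosper form: A/B · C(k+1)/C(k) with A=k + 3, B=k + 4, C=1.
f must satisfy (k + 3)·f(k+1) − (k + 3)·f(k) = 1.
Bound: deg f ≤ 0.
f = c0 ⇒ A·f(k+1) − B(k−1)·f(k) − C = -1. The system {-1 = 0} is inconsistent; no antidifference.

No — t_k has no hypergeometric antidifference.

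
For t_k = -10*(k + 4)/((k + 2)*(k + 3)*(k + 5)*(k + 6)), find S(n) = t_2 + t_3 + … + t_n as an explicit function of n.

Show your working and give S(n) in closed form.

Compute t_(k+1)/t_k: get (k + 2)*(k + 5)**2/((k + 4)**2*(k + 7)).
Normal form (A,B,C) = (k + 2, k + 7, k**2 + 8*k + 16).
Solve (k + 2)·f(k+1) − (k + 6)·f(k) = k**2 + 8*k + 16.
Bound: deg f ≤ 4.
Solve for f: f(k) = k*(k + 3)*(k + 4)*(k + 7)/20 (degree 4 ≤ 4).
Then R = B(k−1)f/C = k*(k + 3)*(k + 6)*(k + 7)/(20*(k + 4)), so s_k = R(k)·t_k = k*(-k - 7)/(2*(k**2 + 7*k + 10)).
Check: Δs_k = 10*(-k - 4)/(k**4 + 16*k**3 + 91*k**2 + 216*k + 180). ✓
s_(n+1) = (-n**2 - 9*n - 8)/(2*(n**2 + 9*n + 18)) and s_(2) = -9/28, so S(n) = 5*(-n**2 - 9*n + 10)/(28*(n**2 + 9*n + 18)).

S(n) = 5*(-n**2 - 9*n + 10)/(28*(n**2 + 9*n + 18))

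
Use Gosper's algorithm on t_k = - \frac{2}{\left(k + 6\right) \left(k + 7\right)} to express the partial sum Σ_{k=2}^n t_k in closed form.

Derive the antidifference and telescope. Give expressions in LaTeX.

S(n) = \frac{1 - n}{4 \left(n + 7\right)}

r(k) = (k + 6)/(k + 8) after simplifying.
So A=k + 6 and B=k + 8, with C=1.
Need (k + 6)·f(k+1) − (k + 7)·f(k) = 1.
deg f ≤ 1 (via 1,1,0).
Solving with deg f ≤ 1: f(k) = k/6.
Get s_k = R·t_k = -k/(3*k + 18) with R(k) = B(k−1)f(k)/C(k) = k*(k + 7)/6.
Check: Δs_k = -2/(k**2 + 13*k + 42). ✓
Telescope: S(n) = s_(n+1) − s_(2) = (-n - 1)/(3*(n + 7)) − (-1/12) = (1 - n)/(4*(n + 7)).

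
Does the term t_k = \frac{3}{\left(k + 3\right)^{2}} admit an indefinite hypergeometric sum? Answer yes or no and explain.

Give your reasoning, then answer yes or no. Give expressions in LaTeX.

No — t_k has no hypergeometric antidifference.

t_(k+1)/t_k = (k + 3)**2/(k + 4)**2.
A = k**2 + 6*k + 9, B = k**2 + 8*k + 16, C = 1.
f must satisfy (k**2 + 6*k + 9)·f(k+1) − (k**2 + 6*k + 9)·f(k) = 1.
deg f ≤ 0 (via 2,2,0).
Write f(k) = c0. Then LHS − RHS = -1, requiring -1 = 0: contradictory. No certificate.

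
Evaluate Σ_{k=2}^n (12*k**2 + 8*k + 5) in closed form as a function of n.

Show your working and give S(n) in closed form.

t_(k+1)/t_k = (12*k**2 + 32*k + 25)/(12*k**2 + 8*k + 5).
Take A(k)=1, B(k)=1, C(k)=k**2 + 2*k/3 + 5/12.
Set up (1)·f(k+1) − (1)·f(k) − (k**2 + 2*k/3 + 5/12) = 0.
deg f ≤ 3 (via 0,0,2).
Solve for f: f(k) = k*(4*k**2 - 2*k + 3)/12 (degree 3 ≤ 3).
Get s_k = R·t_k = k*(4*k**2 - 2*k + 3) with R(k) = B(k−1)f(k)/C(k) = k*(4*k**2 - 2*k + 3)/(12*k**2 + 8*k + 5).
Check: Δs_k = 12*k**2 + 8*k + 5. ✓
Telescope: S(n) = s_(n+1) − s_(2) = 4*n**3 + 10*n**2 + 11*n + 5 − (30) = 4*n**3 + 10*n**2 + 11*n - 25.

S(n) = 4*n**3 + 10*n**2 + 11*n - 25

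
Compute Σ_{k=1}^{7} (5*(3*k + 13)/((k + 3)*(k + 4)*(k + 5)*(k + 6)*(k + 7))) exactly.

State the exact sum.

Σ = 655/24024

t_(k+1)/t_k = (k + 3)*(3*k + 16)/((k + 8)*(3*k + 13)).
A = k + 3, B = k + 8, C = k + 13/3.
Set up (k + 3)·f(k+1) − (k + 7)·f(k) − (k + 13/3) = 0.
Degrees (1,1,1) ⇒ d ≤ 4.
Solving with deg f ≤ 4: f(k) = k*(k + 4)*(k**2 + 14*k + 63)/270.
Certificate R = B(k−1)f/C = k*(k + 4)*(k + 7)*(k**2 + 14*k + 63)/(90*(3*k + 13)) gives s_k = k*(k**2 + 14*k + 63)/(18*(k**3 + 14*k**2 + 63*k + 90)).
Δs = 5*(3*k + 13)/(k**5 + 25*k**4 + 245*k**3 + 1175*k**2 + 2754*k + 2520), as required.
Σ_(k=1)^(7) t_k = s_(8) − s_(1) = 478/9009 − (13/504) = 655/24024.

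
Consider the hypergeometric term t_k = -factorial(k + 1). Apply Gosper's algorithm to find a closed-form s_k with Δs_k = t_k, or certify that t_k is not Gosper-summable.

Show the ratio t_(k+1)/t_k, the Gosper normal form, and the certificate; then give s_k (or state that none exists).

Ratio r(k) = k + 2.
A = k + 2, B = 1, C = 1.
Key eq: (k + 2)·f(k+1) = (1)·f(k) + (1).
Bound: deg f ≤ -1.
Bound -1 < 0, so the key equation has no polynomial solution.

not Gosper-summable; s_k does not exist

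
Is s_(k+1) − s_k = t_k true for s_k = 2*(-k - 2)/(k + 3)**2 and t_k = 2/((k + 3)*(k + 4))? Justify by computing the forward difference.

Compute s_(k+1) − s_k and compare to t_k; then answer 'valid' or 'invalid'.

s_(k+1) = 2*(-k - 3)/(k + 4)**2
s_(k+1) − s_k = 2*(k**2 + 5*k + 5)/(k**4 + 14*k**3 + 73*k**2 + 168*k + 144)
(s_(k+1) − s_k) − t_k = 2*(-2*k - 7)/(k**4 + 14*k**3 + 73*k**2 + 168*k + 144)

Invalid: residual 2*(-2*k - 7)/(k**4 + 14*k**3 + 73*k**2 + 168*k + 144) ≠ 0.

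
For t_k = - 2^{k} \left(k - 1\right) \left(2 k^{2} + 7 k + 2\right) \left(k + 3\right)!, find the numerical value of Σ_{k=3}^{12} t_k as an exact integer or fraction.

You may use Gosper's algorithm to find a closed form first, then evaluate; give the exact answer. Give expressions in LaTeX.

Ratio r(k) = 2*k*(k + 4)*(7*k + 2*(k + 1)**2 + 9)/((k - 1)*(2*k**2 + 7*k + 2)).
Take A(k)=2*k + 8, B(k)=1, C(k)=k**3 + 5*k**2/2 - 5*k/2 - 1.
Key eq: (2*k + 8)·f(k+1) = (1)·f(k) + (k**3 + 5*k**2/2 - 5*k/2 - 1).
d = 2 from the (1,0,3) case.
Match coefficients ⇒ f(k) = (k - 2)*(k - 1)/2.
Certificate R = B(k−1)f/C = (k - 2)/(2*k**2 + 7*k + 2) gives s_k = -2**k*(k - 2)*(k - 1)*factorial(k + 3).
Check: Δs_k = -2**k*(k - 1)*(2*k**2 + 7*k + 2)*factorial(k + 3). ✓
Evaluate s at k=13 and k=3: -22624733308649472000 and -11520; difference -22624733308649460480.

Σ = -22624733308649460480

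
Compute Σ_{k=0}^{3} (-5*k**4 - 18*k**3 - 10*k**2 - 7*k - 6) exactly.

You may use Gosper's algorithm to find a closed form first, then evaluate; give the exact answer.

t_(k+1)/t_k = (5*k**4 + 38*k**3 + 94*k**2 + 101*k + 46)/(5*k**4 + 18*k**3 + 10*k**2 + 7*k + 6).
A = 1, B = 1, C = k**4 + 18*k**3/5 + 2*k**2 + 7*k/5 + 6/5.
Key eq: (1)·f(k+1) = (1)·f(k) + (k**4 + 18*k**3/5 + 2*k**2 + 7*k/5 + 6/5).
d = 5 from the (0,0,4) case.
Solve for f: f(k) = k*(k**4 + 2*k**3 - 4*k**2 + 3*k + 4)/5 (degree 5 ≤ 5).
Get s_k = R·t_k = k*(-k**4 - 2*k**3 + 4*k**2 - 3*k - 4) with R(k) = B(k−1)f(k)/C(k) = k*(k**4 + 2*k**3 - 4*k**2 + 3*k + 4)/(5*k**4 + 18*k**3 + 10*k**2 + 7*k + 6).
Check: Δs_k = -5*k**4 - 18*k**3 - 10*k**2 - 7*k - 6. ✓
Sum = s_(4) − s_(0); s_(4) = -1344, s_(0) = 0 ⇒ -1344.

Σ = -1344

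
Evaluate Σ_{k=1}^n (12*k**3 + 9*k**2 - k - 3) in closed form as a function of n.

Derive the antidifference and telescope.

Compute t_(k+1)/t_k: get (12*k**3 + 45*k**2 + 53*k + 17)/(12*k**3 + 9*k**2 - k - 3).
Factor: A=1; B=1; C=k**3 + 3*k**2/4 - k/12 - 1/4.
Need (1)·f(k+1) − (1)·f(k) = k**3 + 3*k**2/4 - k/12 - 1/4.
deg f ≤ 4 (via 0,0,3).
Solve for f: f(k) = k*(3*k**3 - 3*k**2 - 2*k - 1)/12 (degree 4 ≤ 4).
Certificate R = B(k−1)f/C = k*(3*k**3 - 3*k**2 - 2*k - 1)/(12*k**3 + 9*k**2 - k - 3) gives s_k = k*(3*k**3 - 3*k**2 - 2*k - 1).
Verify: 12*k**3 + 9*k**2 - k - 3 matches t_k.
Telescope: S(n) = s_(n+1) − s_(1) = 3*n**4 + 9*n**3 + 7*n**2 - 2*n - 3 − (-3) = n*(3*n**3 + 9*n**2 + 7*n - 2).

S(n) = n*(3*n**3 + 9*n**2 + 7*n - 2)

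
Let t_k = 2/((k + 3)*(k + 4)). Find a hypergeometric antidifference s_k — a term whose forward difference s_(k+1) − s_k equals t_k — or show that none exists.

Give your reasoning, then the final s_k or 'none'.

s_k = 2*k/(3*(k + 3))

t_(k+1)/t_k = (k + 3)/(k + 5).
Factor: A=k + 3; B=k + 5; C=1.
f must satisfy (k + 3)·f(k+1) − (k + 4)·f(k) = 1.
From deg A=1, deg B=1, deg C=0: d=1.
Solving with deg f ≤ 1: f(k) = k/3.
R(k) = B(k−1)·f(k)/C(k) = k*(k + 4)/3; s_k = R·t_k = 2*k/(3*(k + 3)).
s_(k+1) − s_k = 2/(k**2 + 7*k + 12) = t_k.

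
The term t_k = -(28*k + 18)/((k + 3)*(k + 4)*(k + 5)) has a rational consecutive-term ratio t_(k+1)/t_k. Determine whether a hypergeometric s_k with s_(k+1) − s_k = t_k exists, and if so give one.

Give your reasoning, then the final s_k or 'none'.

t_(k+1)/t_k = (k + 3)*(14*k + 23)/((k + 6)*(14*k + 9)).
Factor: A=k + 3; B=k + 6; C=k + 9/14.
f must satisfy (k + 3)·f(k+1) − (k + 5)·f(k) = k + 9/14.
From deg A=1, deg B=1, deg C=1: d=2.
Solve for f: f(k) = k*(17*k + 7)/112 (degree 2 ≤ 2).
Certificate R = B(k−1)f/C = k*(k + 5)*(17*k + 7)/(8*(14*k + 9)) gives s_k = -k*(17*k + 7)/(4*(k + 3)*(k + 4)).
Check: Δs_k = 2*(-14*k - 9)/(k**3 + 12*k**2 + 47*k + 60). ✓

s_k = -k*(17*k + 7)/(4*(k + 3)*(k + 4))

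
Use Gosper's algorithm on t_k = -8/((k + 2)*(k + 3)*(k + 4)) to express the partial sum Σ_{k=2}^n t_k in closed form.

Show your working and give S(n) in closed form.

S(n) = (-n**2 - 7*n + 8)/(5*(n**2 + 7*n + 12))

Ratio r(k) = (k + 2)/(k + 5).
Factor: A=k + 2; B=k + 5; C=1.
Set up (k + 2)·f(k+1) − (k + 4)·f(k) − (1) = 0.
From deg A=1, deg B=1, deg C=0: d=2.
Match coefficients ⇒ f(k) = k*(k + 5)/12.
R(k) = B(k−1)·f(k)/C(k) = k*(k + 4)*(k + 5)/12; s_k = R·t_k = 2*k*(-k - 5)/(3*(k + 2)*(k + 3)).
Verify: -8/(k**3 + 9*k**2 + 26*k + 24) matches t_k.
Evaluate: s_(n+1) = 2*(-n**2 - 7*n - 6)/(3*(n**2 + 7*n + 12)); subtract s_(2) = -7/15 ⇒ S(n) = (-n**2 - 7*n + 8)/(5*(n**2 + 7*n + 12)).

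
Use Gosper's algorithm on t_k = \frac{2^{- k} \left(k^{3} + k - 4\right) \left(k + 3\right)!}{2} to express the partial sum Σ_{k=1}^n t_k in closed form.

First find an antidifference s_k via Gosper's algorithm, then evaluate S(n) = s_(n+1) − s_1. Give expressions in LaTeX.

Step 1: r(k) = (k + 4)*(k + (k + 1)**3 - 3)/(2*(k**3 + k - 4)).
So A=k/2 + 2 and B=1, with C=k**3 + k - 4.
Need (k/2 + 2)·f(k+1) − (1)·f(k) = k**3 + k - 4.
From deg A=1, deg B=0, deg C=3: d=2.
Solving with deg f ≤ 2: f(k) = 2*(k - 2)**2.
Then R = B(k−1)f/C = 2*(k - 2)**2/(k**3 + k - 4), so s_k = R(k)·t_k = (k - 2)**2*factorial(k + 3)/2**k.
Δs = (k**3 + k - 4)*factorial(k + 3)/(2*2**k), as required.
Telescope: S(n) = s_(n+1) − s_(1) = 2**(-n - 1)*(n - 1)**2*factorial(n + 4) − (12) = -12 + n**2*factorial(n + 4)/(2*2**n) - n*factorial(n + 4)/2**n + factorial(n + 4)/(2*2**n).

S(n) = -12 + \frac{2^{- n} n^{2} \left(n + 4\right)!}{2} - 2^{- n} n \left(n + 4\right)! + \frac{2^{- n} \left(n + 4\right)!}{2}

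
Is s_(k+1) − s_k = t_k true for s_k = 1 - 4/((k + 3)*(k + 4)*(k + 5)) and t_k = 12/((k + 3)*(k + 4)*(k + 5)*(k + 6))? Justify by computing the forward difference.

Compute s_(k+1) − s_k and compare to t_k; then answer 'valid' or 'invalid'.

valid (s_(k+1) − s_k reduces to t_k)

s_(k+1) = 1 - 4/((k + 4)*(k + 5)*(k + 6))
s_(k+1) − s_k = 12/((k + 3)*(k + 4)*(k + 5)*(k + 6))
(s_(k+1) − s_k) − t_k = 0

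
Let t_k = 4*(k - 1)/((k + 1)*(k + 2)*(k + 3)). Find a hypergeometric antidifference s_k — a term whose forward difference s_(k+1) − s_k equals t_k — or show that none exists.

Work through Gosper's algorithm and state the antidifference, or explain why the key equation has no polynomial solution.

r(k) = k*(k + 1)/((k - 1)*(k + 4)) after simplifying.
So A=k + 1 and B=k + 4, with C=k - 1.
Set up (k + 1)·f(k+1) − (k + 3)·f(k) − (k - 1) = 0.
From deg A=1, deg B=1, deg C=1: d=2.
Coefficient equations give f(k) = -k.
Certificate R = B(k−1)f/C = -k*(k + 3)/(k - 1) gives s_k = -4*k/((k + 1)*(k + 2)).
Check: Δs_k = 4*(k - 1)/(k**3 + 6*k**2 + 11*k + 6). ✓

s_k = -4*k/((k + 1)*(k + 2))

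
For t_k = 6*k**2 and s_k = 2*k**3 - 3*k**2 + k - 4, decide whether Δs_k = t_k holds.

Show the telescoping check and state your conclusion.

Valid: the claim telescopes to t_k.

s_(k+1) = 2*k**3 + 3*k**2 + k - 4
s_(k+1) − s_k = 6*k**2
(s_(k+1) − s_k) − t_k = 0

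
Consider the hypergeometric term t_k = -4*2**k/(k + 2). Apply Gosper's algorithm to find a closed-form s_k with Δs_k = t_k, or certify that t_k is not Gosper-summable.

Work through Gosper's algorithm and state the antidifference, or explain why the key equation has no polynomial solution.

none (Gosper's algorithm certifies no s_k)

Step 1: r(k) = 2*(k + 2)/(k + 3).
A = 2*k + 4, B = k + 3, C = 1.
Key eq: (2*k + 4)·f(k+1) = (k + 2)·f(k) + (1).
From deg A=1, deg B=1, deg C=0: d=-1.
deg f ≤ -1 is impossible — no certificate.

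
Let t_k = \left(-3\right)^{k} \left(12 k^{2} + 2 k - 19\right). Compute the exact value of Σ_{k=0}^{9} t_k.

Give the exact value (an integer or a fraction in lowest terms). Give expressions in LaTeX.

Ratio r(k) = 3*(-12*k**2 - 26*k + 5)/(12*k**2 + 2*k - 19).
Take A(k)=-3, B(k)=1, C(k)=k**2 + k/6 - 19/12.
Need (-3)·f(k+1) − (1)·f(k) = k**2 + k/6 - 19/12.
Degrees (0,0,2) ⇒ d ≤ 2.
Solve for f: f(k) = -(k - 2)*(3*k + 2)/12 (degree 2 ≤ 2).
R(k) = B(k−1)·f(k)/C(k) = -(k - 2)*(3*k + 2)/(12*k**2 + 2*k - 19); s_k = R·t_k = (-3)**k*(-3*k**2 + 4*k + 4).
s_(k+1) − s_k = (-3)**k*(12*k**2 + 2*k - 19) = t_k.
Sum = s_(10) − s_(0); s_(10) = -15116544, s_(0) = 4 ⇒ -15116548.

Σ = -15116548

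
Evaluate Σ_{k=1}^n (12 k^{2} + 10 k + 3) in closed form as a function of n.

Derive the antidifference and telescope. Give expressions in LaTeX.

Step 1: r(k) = (12*k**2 + 34*k + 25)/(12*k**2 + 10*k + 3).
Normal form (A,B,C) = (1, 1, k**2 + 5*k/6 + 1/4).
f must satisfy (1)·f(k+1) − (1)·f(k) = k**2 + 5*k/6 + 1/4.
d = 3 from the (0,0,2) case.
Solve for f: f(k) = k**2*(4*k - 1)/12 (degree 3 ≤ 3).
Then R = B(k−1)f/C = k**2*(4*k - 1)/(12*k**2 + 10*k + 3), so s_k = R(k)·t_k = k**2*(4*k - 1).
s_(k+1) − s_k = 12*k**2 + 10*k + 3 = t_k.
Evaluate: s_(n+1) = 4*n**3 + 11*n**2 + 10*n + 3; subtract s_(1) = 3 ⇒ S(n) = n*(4*n**2 + 11*n + 10).

S(n) = n \left(4 n^{2} + 11 n + 10\right)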